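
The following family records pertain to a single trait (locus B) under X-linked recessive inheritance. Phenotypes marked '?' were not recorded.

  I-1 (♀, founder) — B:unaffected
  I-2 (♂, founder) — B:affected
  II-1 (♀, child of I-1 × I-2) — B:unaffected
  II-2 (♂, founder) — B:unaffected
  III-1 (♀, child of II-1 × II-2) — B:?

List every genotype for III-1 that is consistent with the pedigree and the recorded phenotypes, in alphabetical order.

III-1 ∈ {X^BX^B, X^BX^b}

B/I-1 un ·: X^BX^B|X^BX^b
B/I-2 aff ·: X^bY
B/II-1 un I-1×I-2: X^BX^b
B/II-2 un ·: X^BY
B/III-1 ? II-1×II-2: X^BX^B|X^BX^b
⇒ B over [I-1,I-2,II-1,II-2,III-1]: 4 consistent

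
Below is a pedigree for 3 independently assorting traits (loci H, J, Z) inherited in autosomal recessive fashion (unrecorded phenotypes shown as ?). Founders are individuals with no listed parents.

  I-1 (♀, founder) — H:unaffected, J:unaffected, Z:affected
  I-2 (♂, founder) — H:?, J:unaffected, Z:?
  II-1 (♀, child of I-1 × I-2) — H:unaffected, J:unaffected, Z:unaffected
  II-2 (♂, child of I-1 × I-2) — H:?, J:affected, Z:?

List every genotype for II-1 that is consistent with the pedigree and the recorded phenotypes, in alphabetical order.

II-1 ∈ {HH JJ Zz, HH Jj Zz, Hh JJ Zz, Hh Jj Zz}

H/I-1 un ·: HH|Hh
H/I-2 ? ·: HH|Hh|hh
H/II-1 un I-1×I-2: HH|Hh
H/II-2 ? I-1×I-2: HH|Hh|hh
⇒ H over [I-1,I-2,II-1,II-2]: 18 consistent
J/I-1 un ·: Jj
J/I-2 un ·: Jj
J/II-1 un I-1×I-2: JJ|Jj
J/II-2 aff I-1×I-2: jj
⇒ J over [I-1,I-2,II-1,II-2]: 2 consistent
Z/I-1 aff ·: zz
Z/I-2 ? ·: ZZ|Zz
Z/II-1 un I-1×I-2: Zz
Z/II-2 ? I-1×I-2: Zz|zz
⇒ Z over [I-1,I-2,II-1,II-2]: 3 consistent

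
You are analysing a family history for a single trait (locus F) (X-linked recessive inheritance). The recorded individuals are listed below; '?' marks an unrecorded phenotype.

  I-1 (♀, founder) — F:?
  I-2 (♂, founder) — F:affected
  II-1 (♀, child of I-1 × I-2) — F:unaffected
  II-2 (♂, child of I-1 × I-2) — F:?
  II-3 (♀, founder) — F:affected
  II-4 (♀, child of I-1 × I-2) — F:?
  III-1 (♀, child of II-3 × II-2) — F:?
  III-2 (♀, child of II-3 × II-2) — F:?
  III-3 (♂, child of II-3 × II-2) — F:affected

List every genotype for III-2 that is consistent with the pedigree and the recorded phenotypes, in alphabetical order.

F/I-1 ? ·: X^FX^F|X^FX^f
F/I-2 aff ·: X^fY
F/II-1 un I-1×I-2: X^FX^f
F/II-2 ? I-1×I-2: X^FY|X^fY
F/II-3 aff ·: X^fX^f
F/II-4 ? I-1×I-2: X^FX^f|X^fX^f
F/III-1 ? II-3×II-2: X^FX^f|X^fX^f
F/III-2 ? II-3×II-2: X^FX^f|X^fX^f
F/III-3 aff II-3×II-2: X^fY
⇒ F over [I-1,I-2,II-1,II-2,II-3,II-4,III-1,III-2,III-3]: 5 consistent

III-2 ∈ {X^FX^f, X^fX^f}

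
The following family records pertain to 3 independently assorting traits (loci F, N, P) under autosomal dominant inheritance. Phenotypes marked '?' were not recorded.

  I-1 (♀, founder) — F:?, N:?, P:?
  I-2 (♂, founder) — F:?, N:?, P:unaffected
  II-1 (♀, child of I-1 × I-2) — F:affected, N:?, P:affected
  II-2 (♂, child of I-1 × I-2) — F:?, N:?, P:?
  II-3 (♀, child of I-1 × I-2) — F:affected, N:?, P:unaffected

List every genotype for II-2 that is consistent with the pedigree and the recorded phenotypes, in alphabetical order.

II-2 ∈ {FF NN Pp, FF NN pp, FF Nn Pp, FF Nn pp, FF nn Pp, FF nn pp, Ff NN Pp, Ff NN pp, Ff Nn Pp, Ff Nn pp, Ff nn Pp, Ff nn pp, ff NN Pp, ff NN pp, ff Nn Pp, ff Nn pp, ff nn Pp, ff nn pp}

F/I-1 ? ·: ff|Ff|FF
F/I-2 ? ·: ff|Ff|FF
F/II-1 aff I-1×I-2: Ff|FF
F/II-2 ? I-1×I-2: ff|Ff|FF
F/II-3 aff I-1×I-2: Ff|FF
⇒ F over [I-1,I-2,II-1,II-2,II-3]: 35 consistent
N/I-1 ? ·: nn|Nn|NN
N/I-2 ? ·: nn|Nn|NN
N/II-1 ? I-1×I-2: nn|Nn|NN
N/II-2 ? I-1×I-2: nn|Nn|NN
N/II-3 ? I-1×I-2: nn|Nn|NN
⇒ N over [I-1,I-2,II-1,II-2,II-3]: 63 consistent
P/I-1 ? ·: Pp
P/I-2 un ·: pp
P/II-1 aff I-1×I-2: Pp
P/II-2 ? I-1×I-2: pp|Pp
P/II-3 un I-1×I-2: pp
⇒ P over [I-1,I-2,II-1,II-2,II-3]: 2 consistent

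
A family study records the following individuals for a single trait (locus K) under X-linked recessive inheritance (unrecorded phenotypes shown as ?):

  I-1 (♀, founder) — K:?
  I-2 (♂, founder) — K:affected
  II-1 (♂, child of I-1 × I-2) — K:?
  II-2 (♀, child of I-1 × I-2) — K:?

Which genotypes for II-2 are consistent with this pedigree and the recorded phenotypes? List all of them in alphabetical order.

K/I-1 ? ·: X^KX^K|X^KX^k|X^kX^k
K/I-2 aff ·: X^kY
K/II-1 ? I-1×I-2: X^KY|X^kY
K/II-2 ? I-1×I-2: X^KX^k|X^kX^k
⇒ K over [I-1,I-2,II-1,II-2]: 6 consistent

II-2 ∈ {X^KX^k, X^kX^k}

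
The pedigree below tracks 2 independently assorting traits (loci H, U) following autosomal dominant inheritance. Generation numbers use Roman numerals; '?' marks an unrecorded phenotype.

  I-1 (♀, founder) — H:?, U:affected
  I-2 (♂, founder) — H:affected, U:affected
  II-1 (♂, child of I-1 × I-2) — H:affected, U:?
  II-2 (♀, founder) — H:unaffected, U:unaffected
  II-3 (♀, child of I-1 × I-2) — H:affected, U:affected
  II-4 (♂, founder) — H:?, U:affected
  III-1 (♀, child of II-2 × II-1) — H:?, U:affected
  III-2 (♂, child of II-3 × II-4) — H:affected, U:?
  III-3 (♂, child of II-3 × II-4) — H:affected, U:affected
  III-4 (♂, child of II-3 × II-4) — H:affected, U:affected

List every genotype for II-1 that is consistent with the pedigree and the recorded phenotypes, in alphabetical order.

II-1 ∈ {HH UU, HH Uu, Hh UU, Hh Uu}

H/I-1 ? ·: hh|Hh|HH
H/I-2 aff ·: Hh|HH
H/II-1 aff I-1×I-2: Hh|HH
H/II-2 un ·: hh
H/II-3 aff I-1×I-2: Hh|HH
H/II-4 ? ·: hh|Hh|HH
H/III-1 ? II-2×II-1: hh|Hh
H/III-2 aff II-3×II-4: Hh|HH
H/III-3 aff II-3×II-4: Hh|HH
H/III-4 aff II-3×II-4: Hh|HH
⇒ H over [I-1,I-2,II-1,II-2,II-3,II-4,III-1,III-2,III-3,III-4]: 321 consistent
U/I-1 aff ·: Uu|UU
U/I-2 aff ·: Uu|UU
U/II-1 ? I-1×I-2: Uu|UU
U/II-2 un ·: uu
U/II-3 aff I-1×I-2: Uu|UU
U/II-4 aff ·: Uu|UU
U/III-1 aff II-2×II-1: Uu
U/III-2 ? II-3×II-4: uu|Uu|UU
U/III-3 aff II-3×II-4: Uu|UU
U/III-4 aff II-3×II-4: Uu|UU
⇒ U over [I-1,I-2,II-1,II-2,II-3,II-4,III-1,III-2,III-3,III-4]: 183 consistent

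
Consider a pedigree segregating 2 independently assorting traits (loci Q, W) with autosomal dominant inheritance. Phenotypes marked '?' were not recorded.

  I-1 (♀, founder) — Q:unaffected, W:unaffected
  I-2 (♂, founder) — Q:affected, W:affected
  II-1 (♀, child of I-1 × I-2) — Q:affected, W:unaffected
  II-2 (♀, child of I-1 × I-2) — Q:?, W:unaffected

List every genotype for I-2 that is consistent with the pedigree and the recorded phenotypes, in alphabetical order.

I-2 ∈ {QQ Ww, Qq Ww}

Q/I-1 un ·: qq
Q/I-2 aff ·: Qq|QQ
Q/II-1 aff I-1×I-2: Qq
Q/II-2 ? I-1×I-2: qq|Qq
⇒ Q over [I-1,I-2,II-1,II-2]: 3 consistent
W/I-1 un ·: ww
W/I-2 aff ·: Ww
W/II-1 un I-1×I-2: ww
W/II-2 un I-1×I-2: ww
⇒ W over [I-1,I-2,II-1,II-2]: 1 consistent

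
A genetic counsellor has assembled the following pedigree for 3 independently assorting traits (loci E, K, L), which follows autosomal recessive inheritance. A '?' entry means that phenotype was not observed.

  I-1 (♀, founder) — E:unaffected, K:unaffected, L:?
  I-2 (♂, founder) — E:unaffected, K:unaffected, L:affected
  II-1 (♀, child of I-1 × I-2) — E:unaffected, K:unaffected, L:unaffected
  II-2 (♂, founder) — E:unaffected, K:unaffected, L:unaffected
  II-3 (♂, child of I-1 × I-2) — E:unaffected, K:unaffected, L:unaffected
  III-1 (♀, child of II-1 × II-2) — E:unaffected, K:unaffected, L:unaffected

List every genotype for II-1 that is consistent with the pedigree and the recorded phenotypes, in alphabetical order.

II-1 ∈ {EE KK Ll, EE Kk Ll, Ee KK Ll, Ee Kk Ll}

E/I-1 un ·: EE|Ee
E/I-2 un ·: EE|Ee
E/II-1 un I-1×I-2: EE|Ee
E/II-2 un ·: EE|Ee
E/II-3 un I-1×I-2: EE|Ee
E/III-1 un II-1×II-2: EE|Ee
⇒ E over [I-1,I-2,II-1,II-2,II-3,III-1]: 45 consistent
K/I-1 un ·: KK|Kk
K/I-2 un ·: KK|Kk
K/II-1 un I-1×I-2: KK|Kk
K/II-2 un ·: KK|Kk
K/II-3 un I-1×I-2: KK|Kk
K/III-1 un II-1×II-2: KK|Kk
⇒ K over [I-1,I-2,II-1,II-2,II-3,III-1]: 45 consistent
L/I-1 ? ·: LL|Ll
L/I-2 aff ·: ll
L/II-1 un I-1×I-2: Ll
L/II-2 un ·: LL|Ll
L/II-3 un I-1×I-2: Ll
L/III-1 un II-1×II-2: LL|Ll
⇒ L over [I-1,I-2,II-1,II-2,II-3,III-1]: 8 consistent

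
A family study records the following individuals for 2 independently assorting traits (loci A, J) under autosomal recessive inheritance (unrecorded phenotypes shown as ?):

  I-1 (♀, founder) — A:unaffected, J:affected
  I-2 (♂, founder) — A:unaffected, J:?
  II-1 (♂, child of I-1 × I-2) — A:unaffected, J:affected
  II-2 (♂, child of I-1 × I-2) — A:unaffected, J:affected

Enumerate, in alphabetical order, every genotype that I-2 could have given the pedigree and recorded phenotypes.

A/I-1 un ·: AA|Aa
A/I-2 un ·: AA|Aa
A/II-1 un I-1×I-2: AA|Aa
A/II-2 un I-1×I-2: AA|Aa
⇒ A over [I-1,I-2,II-1,II-2]: 13 consistent
J/I-1 aff ·: jj
J/I-2 ? ·: Jj|jj
J/II-1 aff I-1×I-2: jj
J/II-2 aff I-1×I-2: jj
⇒ J over [I-1,I-2,II-1,II-2]: 2 consistent

I-2 ∈ {AA Jj, AA jj, Aa Jj, Aa jj}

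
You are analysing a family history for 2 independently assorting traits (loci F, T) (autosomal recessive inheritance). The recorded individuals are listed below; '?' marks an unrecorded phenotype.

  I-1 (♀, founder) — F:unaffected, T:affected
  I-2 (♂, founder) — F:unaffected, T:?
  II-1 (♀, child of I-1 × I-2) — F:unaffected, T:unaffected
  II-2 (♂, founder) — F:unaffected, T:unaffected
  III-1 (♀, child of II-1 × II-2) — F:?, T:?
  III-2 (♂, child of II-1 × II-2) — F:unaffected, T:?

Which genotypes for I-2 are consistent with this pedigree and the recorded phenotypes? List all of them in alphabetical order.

F/I-1 un ·: FF|Ff
F/I-2 un ·: FF|Ff
F/II-1 un I-1×I-2: FF|Ff
F/II-2 un ·: FF|Ff
F/III-1 ? II-1×II-2: FF|Ff|ff
F/III-2 un II-1×II-2: FF|Ff
⇒ F over [I-1,I-2,II-1,II-2,III-1,III-2]: 50 consistent
T/I-1 aff ·: tt
T/I-2 ? ·: TT|Tt
T/II-1 un I-1×I-2: Tt
T/II-2 un ·: TT|Tt
T/III-1 ? II-1×II-2: TT|Tt|tt
T/III-2 ? II-1×II-2: TT|Tt|tt
⇒ T over [I-1,I-2,II-1,II-2,III-1,III-2]: 26 consistent

I-2 ∈ {FF TT, FF Tt, Ff TT, Ff Tt}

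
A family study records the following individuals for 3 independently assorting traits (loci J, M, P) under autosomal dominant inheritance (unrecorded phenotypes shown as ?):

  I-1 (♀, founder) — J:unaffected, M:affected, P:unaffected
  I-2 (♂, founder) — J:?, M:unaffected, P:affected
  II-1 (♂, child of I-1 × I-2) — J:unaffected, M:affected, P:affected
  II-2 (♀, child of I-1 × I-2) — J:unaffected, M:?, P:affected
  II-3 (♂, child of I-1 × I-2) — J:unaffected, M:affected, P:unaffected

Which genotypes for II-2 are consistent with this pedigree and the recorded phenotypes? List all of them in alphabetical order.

II-2 ∈ {jj Mm Pp, jj mm Pp}

J/I-1 un ·: jj
J/I-2 ? ·: jj|Jj
J/II-1 un I-1×I-2: jj
J/II-2 un I-1×I-2: jj
J/II-3 un I-1×I-2: jj
⇒ J over [I-1,I-2,II-1,II-2,II-3]: 2 consistent
M/I-1 aff ·: Mm|MM
M/I-2 un ·: mm
M/II-1 aff I-1×I-2: Mm
M/II-2 ? I-1×I-2: mm|Mm
M/II-3 aff I-1×I-2: Mm
⇒ M over [I-1,I-2,II-1,II-2,II-3]: 3 consistent
P/I-1 un ·: pp
P/I-2 aff ·: Pp
P/II-1 aff I-1×I-2: Pp
P/II-2 aff I-1×I-2: Pp
P/II-3 un I-1×I-2: pp
⇒ P over [I-1,I-2,II-1,II-2,II-3]: 1 consistent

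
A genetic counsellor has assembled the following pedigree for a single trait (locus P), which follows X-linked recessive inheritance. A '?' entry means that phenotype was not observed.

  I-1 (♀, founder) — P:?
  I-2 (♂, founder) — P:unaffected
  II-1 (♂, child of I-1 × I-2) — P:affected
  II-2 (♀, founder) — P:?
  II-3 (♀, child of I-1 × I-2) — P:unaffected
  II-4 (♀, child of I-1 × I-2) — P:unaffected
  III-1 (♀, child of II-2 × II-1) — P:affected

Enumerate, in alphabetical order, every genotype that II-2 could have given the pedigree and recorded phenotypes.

II-2 ∈ {X^PX^p, X^pX^p}

P/I-1 ? ·: X^PX^p|X^pX^p
P/I-2 un ·: X^PY
P/II-1 aff I-1×I-2: X^pY
P/II-2 ? ·: X^PX^p|X^pX^p
P/II-3 un I-1×I-2: X^PX^P|X^PX^p
P/II-4 un I-1×I-2: X^PX^P|X^PX^p
P/III-1 aff II-2×II-1: X^pX^p
⇒ P over [I-1,I-2,II-1,II-2,II-3,II-4,III-1]: 10 consistent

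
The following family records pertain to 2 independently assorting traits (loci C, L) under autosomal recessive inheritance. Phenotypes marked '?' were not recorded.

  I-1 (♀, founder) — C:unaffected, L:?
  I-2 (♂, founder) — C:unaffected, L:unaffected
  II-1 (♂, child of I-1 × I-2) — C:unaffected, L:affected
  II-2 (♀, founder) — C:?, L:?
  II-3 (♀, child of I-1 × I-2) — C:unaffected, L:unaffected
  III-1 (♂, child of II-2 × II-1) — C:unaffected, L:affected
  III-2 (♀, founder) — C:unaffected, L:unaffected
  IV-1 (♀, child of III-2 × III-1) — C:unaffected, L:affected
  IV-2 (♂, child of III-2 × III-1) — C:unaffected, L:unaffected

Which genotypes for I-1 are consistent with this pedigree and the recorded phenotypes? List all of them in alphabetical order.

I-1 ∈ {CC Ll, CC ll, Cc Ll, Cc ll}

C/I-1 un ·: CC|Cc
C/I-2 un ·: CC|Cc
C/II-1 un I-1×I-2: CC|Cc
C/II-2 ? ·: CC|Cc|cc
C/II-3 un I-1×I-2: CC|Cc
C/III-1 un II-2×II-1: CC|Cc
C/III-2 un ·: CC|Cc
C/IV-1 un III-2×III-1: CC|Cc
C/IV-2 un III-2×III-1: CC|Cc
⇒ C over [I-1,I-2,II-1,II-2,II-3,III-1,III-2,IV-1,IV-2]: 386 consistent
L/I-1 ? ·: Ll|ll
L/I-2 un ·: Ll
L/II-1 aff I-1×I-2: ll
L/II-2 ? ·: Ll|ll
L/II-3 un I-1×I-2: LL|Ll
L/III-1 aff II-2×II-1: ll
L/III-2 un ·: Ll
L/IV-1 aff III-2×III-1: ll
L/IV-2 un III-2×III-1: Ll
⇒ L over [I-1,I-2,II-1,II-2,II-3,III-1,III-2,IV-1,IV-2]: 6 consistent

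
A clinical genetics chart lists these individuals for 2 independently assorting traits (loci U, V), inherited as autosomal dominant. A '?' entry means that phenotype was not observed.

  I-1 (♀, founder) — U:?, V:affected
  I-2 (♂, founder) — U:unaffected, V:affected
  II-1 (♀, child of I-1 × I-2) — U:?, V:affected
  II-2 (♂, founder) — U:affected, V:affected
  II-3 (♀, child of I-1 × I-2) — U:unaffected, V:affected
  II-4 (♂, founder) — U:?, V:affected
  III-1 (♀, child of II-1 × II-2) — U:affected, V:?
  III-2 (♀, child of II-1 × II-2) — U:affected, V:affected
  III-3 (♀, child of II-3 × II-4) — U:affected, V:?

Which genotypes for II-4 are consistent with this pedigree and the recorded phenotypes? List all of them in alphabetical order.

II-4 ∈ {UU VV, UU Vv, Uu VV, Uu Vv}

U/I-1 ? ·: uu|Uu
U/I-2 un ·: uu
U/II-1 ? I-1×I-2: uu|Uu
U/II-2 aff ·: Uu|UU
U/II-3 un I-1×I-2: uu
U/II-4 ? ·: Uu|UU
U/III-1 aff II-1×II-2: Uu|UU
U/III-2 aff II-1×II-2: Uu|UU
U/III-3 aff II-3×II-4: Uu
⇒ U over [I-1,I-2,II-1,II-2,II-3,II-4,III-1,III-2,III-3]: 24 consistent
V/I-1 aff ·: Vv|VV
V/I-2 aff ·: Vv|VV
V/II-1 aff I-1×I-2: Vv|VV
V/II-2 aff ·: Vv|VV
V/II-3 aff I-1×I-2: Vv|VV
V/II-4 aff ·: Vv|VV
V/III-1 ? II-1×II-2: vv|Vv|VV
V/III-2 aff II-1×II-2: Vv|VV
V/III-3 ? II-3×II-4: vv|Vv|VV
⇒ V over [I-1,I-2,II-1,II-2,II-3,II-4,III-1,III-2,III-3]: 375 consistent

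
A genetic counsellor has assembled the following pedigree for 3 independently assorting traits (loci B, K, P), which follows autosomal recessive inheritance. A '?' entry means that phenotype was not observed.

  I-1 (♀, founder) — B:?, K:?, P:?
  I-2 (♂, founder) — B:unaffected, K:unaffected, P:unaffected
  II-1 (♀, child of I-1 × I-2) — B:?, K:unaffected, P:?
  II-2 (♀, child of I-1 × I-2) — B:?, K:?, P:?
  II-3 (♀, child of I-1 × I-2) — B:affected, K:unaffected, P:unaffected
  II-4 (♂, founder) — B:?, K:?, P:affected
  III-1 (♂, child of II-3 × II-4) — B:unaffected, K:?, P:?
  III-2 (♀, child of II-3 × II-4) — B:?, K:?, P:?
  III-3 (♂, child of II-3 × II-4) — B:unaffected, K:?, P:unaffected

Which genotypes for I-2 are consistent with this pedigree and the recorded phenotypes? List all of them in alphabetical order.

I-2 ∈ {Bb KK PP, Bb KK Pp, Bb Kk PP, Bb Kk Pp}

B/I-1 ? ·: Bb|bb
B/I-2 un ·: Bb
B/II-1 ? I-1×I-2: BB|Bb|bb
B/II-2 ? I-1×I-2: BB|Bb|bb
B/II-3 aff I-1×I-2: bb
B/II-4 ? ·: BB|Bb
B/III-1 un II-3×II-4: Bb
B/III-2 ? II-3×II-4: Bb|bb
B/III-3 un II-3×II-4: Bb
⇒ B over [I-1,I-2,II-1,II-2,II-3,II-4,III-1,III-2,III-3]: 39 consistent
K/I-1 ? ·: KK|Kk|kk
K/I-2 un ·: KK|Kk
K/II-1 un I-1×I-2: KK|Kk
K/II-2 ? I-1×I-2: KK|Kk|kk
K/II-3 un I-1×I-2: KK|Kk
K/II-4 ? ·: KK|Kk|kk
K/III-1 ? II-3×II-4: KK|Kk|kk
K/III-2 ? II-3×II-4: KK|Kk|kk
K/III-3 ? II-3×II-4: KK|Kk|kk
⇒ K over [I-1,I-2,II-1,II-2,II-3,II-4,III-1,III-2,III-3]: 881 consistent
P/I-1 ? ·: PP|Pp|pp
P/I-2 un ·: PP|Pp
P/II-1 ? I-1×I-2: PP|Pp|pp
P/II-2 ? I-1×I-2: PP|Pp|pp
P/II-3 un I-1×I-2: PP|Pp
P/II-4 aff ·: pp
P/III-1 ? II-3×II-4: Pp|pp
P/III-2 ? II-3×II-4: Pp|pp
P/III-3 un II-3×II-4: Pp
⇒ P over [I-1,I-2,II-1,II-2,II-3,II-4,III-1,III-2,III-3]: 106 consistent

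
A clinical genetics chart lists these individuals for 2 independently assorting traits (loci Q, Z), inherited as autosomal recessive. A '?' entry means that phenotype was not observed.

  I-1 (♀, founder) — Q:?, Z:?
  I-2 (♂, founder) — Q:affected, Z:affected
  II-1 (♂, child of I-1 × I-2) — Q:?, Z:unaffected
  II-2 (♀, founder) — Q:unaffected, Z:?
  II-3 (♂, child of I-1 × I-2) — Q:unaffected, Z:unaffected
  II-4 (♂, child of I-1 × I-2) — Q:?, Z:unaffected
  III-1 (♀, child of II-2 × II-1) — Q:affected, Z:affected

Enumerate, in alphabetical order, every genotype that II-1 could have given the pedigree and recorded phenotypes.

Q/I-1 ? ·: QQ|Qq
Q/I-2 aff ·: qq
Q/II-1 ? I-1×I-2: Qq|qq
Q/II-2 un ·: Qq
Q/II-3 un I-1×I-2: Qq
Q/II-4 ? I-1×I-2: Qq|qq
Q/III-1 aff II-2×II-1: qq
⇒ Q over [I-1,I-2,II-1,II-2,II-3,II-4,III-1]: 5 consistent
Z/I-1 ? ·: ZZ|Zz
Z/I-2 aff ·: zz
Z/II-1 un I-1×I-2: Zz
Z/II-2 ? ·: Zz|zz
Z/II-3 un I-1×I-2: Zz
Z/II-4 un I-1×I-2: Zz
Z/III-1 aff II-2×II-1: zz
⇒ Z over [I-1,I-2,II-1,II-2,II-3,II-4,III-1]: 4 consistent

II-1 ∈ {Qq Zz, qq Zz}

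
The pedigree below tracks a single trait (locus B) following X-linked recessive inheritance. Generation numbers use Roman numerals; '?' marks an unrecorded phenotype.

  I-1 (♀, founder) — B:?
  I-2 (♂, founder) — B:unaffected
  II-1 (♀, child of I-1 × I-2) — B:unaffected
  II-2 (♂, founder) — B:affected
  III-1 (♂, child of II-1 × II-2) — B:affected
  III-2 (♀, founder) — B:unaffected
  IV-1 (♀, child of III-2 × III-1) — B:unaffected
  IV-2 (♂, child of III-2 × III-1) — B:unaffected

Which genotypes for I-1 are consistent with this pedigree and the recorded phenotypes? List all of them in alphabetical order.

B/I-1 ? ·: X^BX^b|X^bX^b
B/I-2 un ·: X^BY
B/II-1 un I-1×I-2: X^BX^b
B/II-2 aff ·: X^bY
B/III-1 aff II-1×II-2: X^bY
B/III-2 un ·: X^BX^B|X^BX^b
B/IV-1 un III-2×III-1: X^BX^b
B/IV-2 un III-2×III-1: X^BY
⇒ B over [I-1,I-2,II-1,II-2,III-1,III-2,IV-1,IV-2]: 4 consistent

I-1 ∈ {X^BX^b, X^bX^b}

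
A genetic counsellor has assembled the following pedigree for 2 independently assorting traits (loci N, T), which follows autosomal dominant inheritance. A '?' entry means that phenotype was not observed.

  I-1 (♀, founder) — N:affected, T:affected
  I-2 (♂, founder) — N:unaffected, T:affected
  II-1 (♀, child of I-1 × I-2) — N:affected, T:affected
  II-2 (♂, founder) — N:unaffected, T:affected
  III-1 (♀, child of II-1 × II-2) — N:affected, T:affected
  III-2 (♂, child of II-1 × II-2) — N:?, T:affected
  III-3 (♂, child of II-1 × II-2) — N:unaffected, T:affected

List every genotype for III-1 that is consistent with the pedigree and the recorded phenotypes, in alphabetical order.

N/I-1 aff ·: Nn|NN
N/I-2 un ·: nn
N/II-1 aff I-1×I-2: Nn
N/II-2 un ·: nn
N/III-1 aff II-1×II-2: Nn
N/III-2 ? II-1×II-2: nn|Nn
N/III-3 un II-1×II-2: nn
⇒ N over [I-1,I-2,II-1,II-2,III-1,III-2,III-3]: 4 consistent
T/I-1 aff ·: Tt|TT
T/I-2 aff ·: Tt|TT
T/II-1 aff I-1×I-2: Tt|TT
T/II-2 aff ·: Tt|TT
T/III-1 aff II-1×II-2: Tt|TT
T/III-2 aff II-1×II-2: Tt|TT
T/III-3 aff II-1×II-2: Tt|TT
⇒ T over [I-1,I-2,II-1,II-2,III-1,III-2,III-3]: 84 consistent

III-1 ∈ {Nn TT, Nn Tt}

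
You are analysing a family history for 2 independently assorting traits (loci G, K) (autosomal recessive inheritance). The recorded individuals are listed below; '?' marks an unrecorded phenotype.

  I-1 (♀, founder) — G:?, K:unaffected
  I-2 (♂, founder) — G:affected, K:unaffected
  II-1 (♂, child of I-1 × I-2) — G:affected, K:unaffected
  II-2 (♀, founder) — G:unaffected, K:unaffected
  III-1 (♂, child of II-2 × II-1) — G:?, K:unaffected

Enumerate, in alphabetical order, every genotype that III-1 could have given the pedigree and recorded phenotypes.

G/I-1 ? ·: Gg|gg
G/I-2 aff ·: gg
G/II-1 aff I-1×I-2: gg
G/II-2 un ·: GG|Gg
G/III-1 ? II-2×II-1: Gg|gg
⇒ G over [I-1,I-2,II-1,II-2,III-1]: 6 consistent
K/I-1 un ·: KK|Kk
K/I-2 un ·: KK|Kk
K/II-1 un I-1×I-2: KK|Kk
K/II-2 un ·: KK|Kk
K/III-1 un II-2×II-1: KK|Kk
⇒ K over [I-1,I-2,II-1,II-2,III-1]: 24 consistent

III-1 ∈ {Gg KK, Gg Kk, gg KK, gg Kk}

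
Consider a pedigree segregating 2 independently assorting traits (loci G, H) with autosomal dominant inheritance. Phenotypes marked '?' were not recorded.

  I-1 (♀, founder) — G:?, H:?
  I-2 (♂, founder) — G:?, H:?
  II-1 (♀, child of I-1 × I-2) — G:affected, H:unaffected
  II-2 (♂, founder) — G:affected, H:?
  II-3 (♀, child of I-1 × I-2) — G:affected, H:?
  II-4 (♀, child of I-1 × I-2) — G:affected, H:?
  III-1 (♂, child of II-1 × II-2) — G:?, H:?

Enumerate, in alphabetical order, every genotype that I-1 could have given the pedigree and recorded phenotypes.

G/I-1 ? ·: gg|Gg|GG
G/I-2 ? ·: gg|Gg|GG
G/II-1 aff I-1×I-2: Gg|GG
G/II-2 aff ·: Gg|GG
G/II-3 aff I-1×I-2: Gg|GG
G/II-4 aff I-1×I-2: Gg|GG
G/III-1 ? II-1×II-2: gg|Gg|GG
⇒ G over [I-1,I-2,II-1,II-2,II-3,II-4,III-1]: 119 consistent
H/I-1 ? ·: hh|Hh
H/I-2 ? ·: hh|Hh
H/II-1 un I-1×I-2: hh
H/II-2 ? ·: hh|Hh|HH
H/II-3 ? I-1×I-2: hh|Hh|HH
H/II-4 ? I-1×I-2: hh|Hh|HH
H/III-1 ? II-1×II-2: hh|Hh
⇒ H over [I-1,I-2,II-1,II-2,II-3,II-4,III-1]: 72 consistent

I-1 ∈ {GG Hh, GG hh, Gg Hh, Gg hh, gg Hh, gg hh}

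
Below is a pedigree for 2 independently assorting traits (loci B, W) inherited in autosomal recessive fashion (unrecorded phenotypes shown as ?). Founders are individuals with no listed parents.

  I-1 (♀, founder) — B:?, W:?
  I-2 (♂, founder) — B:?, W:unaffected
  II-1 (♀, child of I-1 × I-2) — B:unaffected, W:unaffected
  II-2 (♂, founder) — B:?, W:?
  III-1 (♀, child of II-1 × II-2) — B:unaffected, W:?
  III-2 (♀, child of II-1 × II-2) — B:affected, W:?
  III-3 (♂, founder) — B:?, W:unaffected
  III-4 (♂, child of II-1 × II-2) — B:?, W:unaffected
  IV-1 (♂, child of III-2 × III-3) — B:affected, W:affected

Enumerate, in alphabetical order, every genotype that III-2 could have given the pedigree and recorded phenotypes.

III-2 ∈ {bb Ww, bb ww}

B/I-1 ? ·: BB|Bb|bb
B/I-2 ? ·: BB|Bb|bb
B/II-1 un I-1×I-2: Bb
B/II-2 ? ·: Bb|bb
B/III-1 un II-1×II-2: BB|Bb
B/III-2 aff II-1×II-2: bb
B/III-3 ? ·: Bb|bb
B/III-4 ? II-1×II-2: BB|Bb|bb
B/IV-1 aff III-2×III-3: bb
⇒ B over [I-1,I-2,II-1,II-2,III-1,III-2,III-3,III-4,IV-1]: 112 consistent
W/I-1 ? ·: WW|Ww|ww
W/I-2 un ·: WW|Ww
W/II-1 un I-1×I-2: WW|Ww
W/II-2 ? ·: WW|Ww|ww
W/III-1 ? II-1×II-2: WW|Ww|ww
W/III-2 ? II-1×II-2: Ww|ww
W/III-3 un ·: Ww
W/III-4 un II-1×II-2: WW|Ww
W/IV-1 aff III-2×III-3: ww
⇒ W over [I-1,I-2,II-1,II-2,III-1,III-2,III-3,III-4,IV-1]: 120 consistent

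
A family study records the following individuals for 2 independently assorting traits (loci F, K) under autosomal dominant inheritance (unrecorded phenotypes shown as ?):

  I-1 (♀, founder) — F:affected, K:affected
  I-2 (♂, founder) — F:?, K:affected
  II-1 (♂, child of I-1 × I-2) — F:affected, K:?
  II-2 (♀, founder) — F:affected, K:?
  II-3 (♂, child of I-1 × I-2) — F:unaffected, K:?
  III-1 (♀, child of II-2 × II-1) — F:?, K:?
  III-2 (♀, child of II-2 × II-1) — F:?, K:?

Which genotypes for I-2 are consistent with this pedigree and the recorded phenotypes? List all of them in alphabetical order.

I-2 ∈ {Ff KK, Ff Kk, ff KK, ff Kk}

F/I-1 aff ·: Ff
F/I-2 ? ·: ff|Ff
F/II-1 aff I-1×I-2: Ff|FF
F/II-2 aff ·: Ff|FF
F/II-3 un I-1×I-2: ff
F/III-1 ? II-2×II-1: ff|Ff|FF
F/III-2 ? II-2×II-1: ff|Ff|FF
⇒ F over [I-1,I-2,II-1,II-2,II-3,III-1,III-2]: 31 consistent
K/I-1 aff ·: Kk|KK
K/I-2 aff ·: Kk|KK
K/II-1 ? I-1×I-2: kk|Kk|KK
K/II-2 ? ·: kk|Kk|KK
K/II-3 ? I-1×I-2: kk|Kk|KK
K/III-1 ? II-2×II-1: kk|Kk|KK
K/III-2 ? II-2×II-1: kk|Kk|KK
⇒ K over [I-1,I-2,II-1,II-2,II-3,III-1,III-2]: 185 consistent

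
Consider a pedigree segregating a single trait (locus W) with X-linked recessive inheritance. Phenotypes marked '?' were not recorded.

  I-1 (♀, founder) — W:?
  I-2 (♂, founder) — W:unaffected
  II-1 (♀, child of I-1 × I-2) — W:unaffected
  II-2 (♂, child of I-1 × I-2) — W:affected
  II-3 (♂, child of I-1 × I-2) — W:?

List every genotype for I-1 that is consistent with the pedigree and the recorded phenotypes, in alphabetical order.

I-1 ∈ {X^WX^w, X^wX^w}

W/I-1 ? ·: X^WX^w|X^wX^w
W/I-2 un ·: X^WY
W/II-1 un I-1×I-2: X^WX^W|X^WX^w
W/II-2 aff I-1×I-2: X^wY
W/II-3 ? I-1×I-2: X^WY|X^wY
⇒ W over [I-1,I-2,II-1,II-2,II-3]: 5 consistent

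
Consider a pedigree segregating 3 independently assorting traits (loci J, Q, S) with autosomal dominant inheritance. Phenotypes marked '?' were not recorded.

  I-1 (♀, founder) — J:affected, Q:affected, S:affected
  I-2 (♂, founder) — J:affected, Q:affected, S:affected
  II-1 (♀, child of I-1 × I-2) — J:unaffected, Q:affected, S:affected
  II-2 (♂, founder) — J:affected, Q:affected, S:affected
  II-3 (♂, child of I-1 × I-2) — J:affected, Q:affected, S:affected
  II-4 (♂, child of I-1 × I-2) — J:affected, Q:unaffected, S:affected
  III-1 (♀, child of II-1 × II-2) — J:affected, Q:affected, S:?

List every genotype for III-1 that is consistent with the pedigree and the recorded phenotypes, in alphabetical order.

III-1 ∈ {Jj QQ SS, Jj QQ Ss, Jj QQ ss, Jj Qq SS, Jj Qq Ss, Jj Qq ss}

J/I-1 aff ·: Jj
J/I-2 aff ·: Jj
J/II-1 un I-1×I-2: jj
J/II-2 aff ·: Jj|JJ
J/II-3 aff I-1×I-2: Jj|JJ
J/II-4 aff I-1×I-2: Jj|JJ
J/III-1 aff II-1×II-2: Jj
⇒ J over [I-1,I-2,II-1,II-2,II-3,II-4,III-1]: 8 consistent
Q/I-1 aff ·: Qq
Q/I-2 aff ·: Qq
Q/II-1 aff I-1×I-2: Qq|QQ
Q/II-2 aff ·: Qq|QQ
Q/II-3 aff I-1×I-2: Qq|QQ
Q/II-4 un I-1×I-2: qq
Q/III-1 aff II-1×II-2: Qq|QQ
⇒ Q over [I-1,I-2,II-1,II-2,II-3,II-4,III-1]: 14 consistent
S/I-1 aff ·: Ss|SS
S/I-2 aff ·: Ss|SS
S/II-1 aff I-1×I-2: Ss|SS
S/II-2 aff ·: Ss|SS
S/II-3 aff I-1×I-2: Ss|SS
S/II-4 aff I-1×I-2: Ss|SS
S/III-1 ? II-1×II-2: ss|Ss|SS
⇒ S over [I-1,I-2,II-1,II-2,II-3,II-4,III-1]: 99 consistent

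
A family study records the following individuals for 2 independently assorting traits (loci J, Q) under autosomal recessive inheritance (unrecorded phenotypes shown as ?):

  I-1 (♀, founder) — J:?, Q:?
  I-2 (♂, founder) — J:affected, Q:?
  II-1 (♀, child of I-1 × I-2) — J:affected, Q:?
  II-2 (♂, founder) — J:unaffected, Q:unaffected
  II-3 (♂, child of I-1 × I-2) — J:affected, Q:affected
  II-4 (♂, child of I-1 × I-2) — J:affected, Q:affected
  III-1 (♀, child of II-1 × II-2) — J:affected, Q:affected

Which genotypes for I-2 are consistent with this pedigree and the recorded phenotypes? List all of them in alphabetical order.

I-2 ∈ {jj Qq, jj qq}

J/I-1 ? ·: Jj|jj
J/I-2 aff ·: jj
J/II-1 aff I-1×I-2: jj
J/II-2 un ·: Jj
J/II-3 aff I-1×I-2: jj
J/II-4 aff I-1×I-2: jj
J/III-1 aff II-1×II-2: jj
⇒ J over [I-1,I-2,II-1,II-2,II-3,II-4,III-1]: 2 consistent
Q/I-1 ? ·: Qq|qq
Q/I-2 ? ·: Qq|qq
Q/II-1 ? I-1×I-2: Qq|qq
Q/II-2 un ·: Qq
Q/II-3 aff I-1×I-2: qq
Q/II-4 aff I-1×I-2: qq
Q/III-1 aff II-1×II-2: qq
⇒ Q over [I-1,I-2,II-1,II-2,II-3,II-4,III-1]: 7 consistent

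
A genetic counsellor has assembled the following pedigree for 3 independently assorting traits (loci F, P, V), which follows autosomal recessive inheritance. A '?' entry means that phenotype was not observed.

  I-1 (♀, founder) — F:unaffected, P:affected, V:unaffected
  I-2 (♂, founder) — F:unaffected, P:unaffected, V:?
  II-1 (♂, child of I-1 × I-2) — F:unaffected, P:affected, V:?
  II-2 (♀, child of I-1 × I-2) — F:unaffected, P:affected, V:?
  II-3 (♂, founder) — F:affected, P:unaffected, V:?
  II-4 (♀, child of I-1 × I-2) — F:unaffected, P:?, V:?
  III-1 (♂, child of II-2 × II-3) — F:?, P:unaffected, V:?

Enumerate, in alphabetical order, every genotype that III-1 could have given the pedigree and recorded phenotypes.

III-1 ∈ {Ff Pp VV, Ff Pp Vv, Ff Pp vv, ff Pp VV, ff Pp Vv, ff Pp vv}

F/I-1 un ·: FF|Ff
F/I-2 un ·: FF|Ff
F/II-1 un I-1×I-2: FF|Ff
F/II-2 un I-1×I-2: FF|Ff
F/II-3 aff ·: ff
F/II-4 un I-1×I-2: FF|Ff
F/III-1 ? II-2×II-3: Ff|ff
⇒ F over [I-1,I-2,II-1,II-2,II-3,II-4,III-1]: 37 consistent
P/I-1 aff ·: pp
P/I-2 un ·: Pp
P/II-1 aff I-1×I-2: pp
P/II-2 aff I-1×I-2: pp
P/II-3 un ·: PP|Pp
P/II-4 ? I-1×I-2: Pp|pp
P/III-1 un II-2×II-3: Pp
⇒ P over [I-1,I-2,II-1,II-2,II-3,II-4,III-1]: 4 consistent
V/I-1 un ·: VV|Vv
V/I-2 ? ·: VV|Vv|vv
V/II-1 ? I-1×I-2: VV|Vv|vv
V/II-2 ? I-1×I-2: VV|Vv|vv
V/II-3 ? ·: VV|Vv|vv
V/II-4 ? I-1×I-2: VV|Vv|vv
V/III-1 ? II-2×II-3: VV|Vv|vv
⇒ V over [I-1,I-2,II-1,II-2,II-3,II-4,III-1]: 278 consistent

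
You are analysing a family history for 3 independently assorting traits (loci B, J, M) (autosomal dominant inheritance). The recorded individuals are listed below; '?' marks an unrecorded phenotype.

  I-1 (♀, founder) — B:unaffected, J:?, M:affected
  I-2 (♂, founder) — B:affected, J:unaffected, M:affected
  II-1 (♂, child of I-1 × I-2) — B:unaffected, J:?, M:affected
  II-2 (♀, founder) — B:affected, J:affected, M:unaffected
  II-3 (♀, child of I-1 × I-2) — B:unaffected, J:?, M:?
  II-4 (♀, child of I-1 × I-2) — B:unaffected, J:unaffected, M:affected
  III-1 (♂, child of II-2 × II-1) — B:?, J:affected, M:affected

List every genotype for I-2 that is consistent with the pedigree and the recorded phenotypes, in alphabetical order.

I-2 ∈ {Bb jj MM, Bb jj Mm}

B/I-1 un ·: bb
B/I-2 aff ·: Bb
B/II-1 un I-1×I-2: bb
B/II-2 aff ·: Bb|BB
B/II-3 un I-1×I-2: bb
B/II-4 un I-1×I-2: bb
B/III-1 ? II-2×II-1: bb|Bb
⇒ B over [I-1,I-2,II-1,II-2,II-3,II-4,III-1]: 3 consistent
J/I-1 ? ·: jj|Jj
J/I-2 un ·: jj
J/II-1 ? I-1×I-2: jj|Jj
J/II-2 aff ·: Jj|JJ
J/II-3 ? I-1×I-2: jj|Jj
J/II-4 un I-1×I-2: jj
J/III-1 aff II-2×II-1: Jj|JJ
⇒ J over [I-1,I-2,II-1,II-2,II-3,II-4,III-1]: 14 consistent
M/I-1 aff ·: Mm|MM
M/I-2 aff ·: Mm|MM
M/II-1 aff I-1×I-2: Mm|MM
M/II-2 un ·: mm
M/II-3 ? I-1×I-2: mm|Mm|MM
M/II-4 aff I-1×I-2: Mm|MM
M/III-1 aff II-2×II-1: Mm
⇒ M over [I-1,I-2,II-1,II-2,II-3,II-4,III-1]: 29 consistent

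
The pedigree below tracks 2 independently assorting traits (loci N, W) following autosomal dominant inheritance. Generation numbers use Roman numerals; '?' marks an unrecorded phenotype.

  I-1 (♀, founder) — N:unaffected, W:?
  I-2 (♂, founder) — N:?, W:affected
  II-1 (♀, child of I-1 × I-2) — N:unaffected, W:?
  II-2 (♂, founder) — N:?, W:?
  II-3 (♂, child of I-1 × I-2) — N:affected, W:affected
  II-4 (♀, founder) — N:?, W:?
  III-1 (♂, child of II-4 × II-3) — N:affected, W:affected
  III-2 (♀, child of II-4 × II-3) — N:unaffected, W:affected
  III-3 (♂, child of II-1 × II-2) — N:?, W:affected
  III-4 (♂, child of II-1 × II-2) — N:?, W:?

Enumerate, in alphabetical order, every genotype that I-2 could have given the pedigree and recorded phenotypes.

N/I-1 un ·: nn
N/I-2 ? ·: Nn
N/II-1 un I-1×I-2: nn
N/II-2 ? ·: nn|Nn|NN
N/II-3 aff I-1×I-2: Nn
N/II-4 ? ·: nn|Nn
N/III-1 aff II-4×II-3: Nn|NN
N/III-2 un II-4×II-3: nn
N/III-3 ? II-1×II-2: nn|Nn
N/III-4 ? II-1×II-2: nn|Nn
⇒ N over [I-1,I-2,II-1,II-2,II-3,II-4,III-1,III-2,III-3,III-4]: 18 consistent
W/I-1 ? ·: ww|Ww|WW
W/I-2 aff ·: Ww|WW
W/II-1 ? I-1×I-2: ww|Ww|WW
W/II-2 ? ·: ww|Ww|WW
W/II-3 aff I-1×I-2: Ww|WW
W/II-4 ? ·: ww|Ww|WW
W/III-1 aff II-4×II-3: Ww|WW
W/III-2 aff II-4×II-3: Ww|WW
W/III-3 aff II-1×II-2: Ww|WW
W/III-4 ? II-1×II-2: ww|Ww|WW
⇒ W over [I-1,I-2,II-1,II-2,II-3,II-4,III-1,III-2,III-3,III-4]: 1134 consistent

I-2 ∈ {Nn WW, Nn Ww}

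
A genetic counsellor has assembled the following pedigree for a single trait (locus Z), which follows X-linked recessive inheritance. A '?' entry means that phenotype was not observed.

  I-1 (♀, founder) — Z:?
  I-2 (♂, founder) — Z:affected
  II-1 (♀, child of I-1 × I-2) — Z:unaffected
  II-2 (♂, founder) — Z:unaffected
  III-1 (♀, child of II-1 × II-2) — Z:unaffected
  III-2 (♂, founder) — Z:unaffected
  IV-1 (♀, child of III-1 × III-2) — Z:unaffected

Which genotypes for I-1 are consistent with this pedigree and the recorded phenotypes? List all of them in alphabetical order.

I-1 ∈ {X^ZX^Z, X^ZX^z}

Z/I-1 ? ·: X^ZX^Z|X^ZX^z
Z/I-2 aff ·: X^zY
Z/II-1 un I-1×I-2: X^ZX^z
Z/II-2 un ·: X^ZY
Z/III-1 un II-1×II-2: X^ZX^Z|X^ZX^z
Z/III-2 un ·: X^ZY
Z/IV-1 un III-1×III-2: X^ZX^Z|X^ZX^z
⇒ Z over [I-1,I-2,II-1,II-2,III-1,III-2,IV-1]: 6 consistent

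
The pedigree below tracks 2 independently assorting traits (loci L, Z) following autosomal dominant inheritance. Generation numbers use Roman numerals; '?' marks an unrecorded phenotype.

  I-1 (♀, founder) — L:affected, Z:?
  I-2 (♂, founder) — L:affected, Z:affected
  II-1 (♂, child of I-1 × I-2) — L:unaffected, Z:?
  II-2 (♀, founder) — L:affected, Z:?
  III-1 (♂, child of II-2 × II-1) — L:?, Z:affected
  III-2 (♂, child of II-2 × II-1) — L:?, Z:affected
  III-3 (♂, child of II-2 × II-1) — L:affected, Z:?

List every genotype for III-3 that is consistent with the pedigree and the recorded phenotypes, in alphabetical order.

L/I-1 aff ·: Ll
L/I-2 aff ·: Ll
L/II-1 un I-1×I-2: ll
L/II-2 aff ·: Ll|LL
L/III-1 ? II-2×II-1: ll|Ll
L/III-2 ? II-2×II-1: ll|Ll
L/III-3 aff II-2×II-1: Ll
⇒ L over [I-1,I-2,II-1,II-2,III-1,III-2,III-3]: 5 consistent
Z/I-1 ? ·: zz|Zz|ZZ
Z/I-2 aff ·: Zz|ZZ
Z/II-1 ? I-1×I-2: zz|Zz|ZZ
Z/II-2 ? ·: zz|Zz|ZZ
Z/III-1 aff II-2×II-1: Zz|ZZ
Z/III-2 aff II-2×II-1: Zz|ZZ
Z/III-3 ? II-2×II-1: zz|Zz|ZZ
⇒ Z over [I-1,I-2,II-1,II-2,III-1,III-2,III-3]: 156 consistent

III-3 ∈ {Ll ZZ, Ll Zz, Ll zz}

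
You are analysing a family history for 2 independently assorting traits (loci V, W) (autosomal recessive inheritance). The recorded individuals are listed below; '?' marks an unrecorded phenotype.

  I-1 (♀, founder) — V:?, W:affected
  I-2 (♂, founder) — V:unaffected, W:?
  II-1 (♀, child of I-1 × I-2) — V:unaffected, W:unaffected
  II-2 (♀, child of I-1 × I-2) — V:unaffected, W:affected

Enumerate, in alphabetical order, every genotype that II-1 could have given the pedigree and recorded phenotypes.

II-1 ∈ {VV Ww, Vv Ww}

V/I-1 ? ·: VV|Vv|vv
V/I-2 un ·: VV|Vv
V/II-1 un I-1×I-2: VV|Vv
V/II-2 un I-1×I-2: VV|Vv
⇒ V over [I-1,I-2,II-1,II-2]: 15 consistent
W/I-1 aff ·: ww
W/I-2 ? ·: Ww
W/II-1 un I-1×I-2: Ww
W/II-2 aff I-1×I-2: ww
⇒ W over [I-1,I-2,II-1,II-2]: 1 consistent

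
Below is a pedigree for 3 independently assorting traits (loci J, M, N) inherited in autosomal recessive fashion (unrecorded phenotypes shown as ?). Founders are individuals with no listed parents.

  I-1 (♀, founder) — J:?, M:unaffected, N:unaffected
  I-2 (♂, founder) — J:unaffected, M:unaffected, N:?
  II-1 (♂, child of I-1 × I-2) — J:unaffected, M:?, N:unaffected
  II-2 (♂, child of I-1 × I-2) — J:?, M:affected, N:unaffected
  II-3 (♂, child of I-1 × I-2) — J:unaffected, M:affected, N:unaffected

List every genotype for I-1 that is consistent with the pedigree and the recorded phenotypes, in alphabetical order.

J/I-1 ? ·: JJ|Jj|jj
J/I-2 un ·: JJ|Jj
J/II-1 un I-1×I-2: JJ|Jj
J/II-2 ? I-1×I-2: JJ|Jj|jj
J/II-3 un I-1×I-2: JJ|Jj
⇒ J over [I-1,I-2,II-1,II-2,II-3]: 32 consistent
M/I-1 un ·: Mm
M/I-2 un ·: Mm
M/II-1 ? I-1×I-2: MM|Mm|mm
M/II-2 aff I-1×I-2: mm
M/II-3 aff I-1×I-2: mm
⇒ M over [I-1,I-2,II-1,II-2,II-3]: 3 consistent
N/I-1 un ·: NN|Nn
N/I-2 ? ·: NN|Nn|nn
N/II-1 un I-1×I-2: NN|Nn
N/II-2 un I-1×I-2: NN|Nn
N/II-3 un I-1×I-2: NN|Nn
⇒ N over [I-1,I-2,II-1,II-2,II-3]: 27 consistent

I-1 ∈ {JJ Mm NN, JJ Mm Nn, Jj Mm NN, Jj Mm Nn, jj Mm NN, jj Mm Nn}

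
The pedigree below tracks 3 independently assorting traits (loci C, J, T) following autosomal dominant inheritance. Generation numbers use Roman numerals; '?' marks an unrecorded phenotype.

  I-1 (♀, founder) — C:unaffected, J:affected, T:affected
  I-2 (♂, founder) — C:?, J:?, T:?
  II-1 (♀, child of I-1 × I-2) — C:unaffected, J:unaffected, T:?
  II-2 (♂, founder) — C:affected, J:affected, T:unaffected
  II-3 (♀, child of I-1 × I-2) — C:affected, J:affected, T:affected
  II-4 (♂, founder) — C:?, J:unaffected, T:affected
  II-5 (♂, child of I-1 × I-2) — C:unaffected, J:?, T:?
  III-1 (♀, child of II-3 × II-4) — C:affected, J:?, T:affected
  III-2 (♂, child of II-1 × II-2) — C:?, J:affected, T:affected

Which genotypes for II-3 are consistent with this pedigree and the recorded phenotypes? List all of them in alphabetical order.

II-3 ∈ {Cc JJ TT, Cc JJ Tt, Cc Jj TT, Cc Jj Tt}

C/I-1 un ·: cc
C/I-2 ? ·: Cc
C/II-1 un I-1×I-2: cc
C/II-2 aff ·: Cc|CC
C/II-3 aff I-1×I-2: Cc
C/II-4 ? ·: cc|Cc|CC
C/II-5 un I-1×I-2: cc
C/III-1 aff II-3×II-4: Cc|CC
C/III-2 ? II-1×II-2: cc|Cc
⇒ C over [I-1,I-2,II-1,II-2,II-3,II-4,II-5,III-1,III-2]: 15 consistent
J/I-1 aff ·: Jj
J/I-2 ? ·: jj|Jj
J/II-1 un I-1×I-2: jj
J/II-2 aff ·: Jj|JJ
J/II-3 aff I-1×I-2: Jj|JJ
J/II-4 un ·: jj
J/II-5 ? I-1×I-2: jj|Jj|JJ
J/III-1 ? II-3×II-4: jj|Jj
J/III-2 aff II-1×II-2: Jj
⇒ J over [I-1,I-2,II-1,II-2,II-3,II-4,II-5,III-1,III-2]: 26 consistent
T/I-1 aff ·: Tt|TT
T/I-2 ? ·: tt|Tt|TT
T/II-1 ? I-1×I-2: Tt|TT
T/II-2 un ·: tt
T/II-3 aff I-1×I-2: Tt|TT
T/II-4 aff ·: Tt|TT
T/II-5 ? I-1×I-2: tt|Tt|TT
T/III-1 aff II-3×II-4: Tt|TT
T/III-2 aff II-1×II-2: Tt
⇒ T over [I-1,I-2,II-1,II-2,II-3,II-4,II-5,III-1,III-2]: 113 consistent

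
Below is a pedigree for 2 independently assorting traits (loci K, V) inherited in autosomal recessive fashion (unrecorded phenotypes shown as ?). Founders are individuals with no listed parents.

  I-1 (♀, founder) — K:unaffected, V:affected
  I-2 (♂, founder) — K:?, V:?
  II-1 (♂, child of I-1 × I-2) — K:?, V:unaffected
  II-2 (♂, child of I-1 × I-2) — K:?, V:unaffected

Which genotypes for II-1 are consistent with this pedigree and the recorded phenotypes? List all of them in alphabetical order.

K/I-1 un ·: KK|Kk
K/I-2 ? ·: KK|Kk|kk
K/II-1 ? I-1×I-2: KK|Kk|kk
K/II-2 ? I-1×I-2: KK|Kk|kk
⇒ K over [I-1,I-2,II-1,II-2]: 23 consistent
V/I-1 aff ·: vv
V/I-2 ? ·: VV|Vv
V/II-1 un I-1×I-2: Vv
V/II-2 un I-1×I-2: Vv
⇒ V over [I-1,I-2,II-1,II-2]: 2 consistent

II-1 ∈ {KK Vv, Kk Vv, kk Vv}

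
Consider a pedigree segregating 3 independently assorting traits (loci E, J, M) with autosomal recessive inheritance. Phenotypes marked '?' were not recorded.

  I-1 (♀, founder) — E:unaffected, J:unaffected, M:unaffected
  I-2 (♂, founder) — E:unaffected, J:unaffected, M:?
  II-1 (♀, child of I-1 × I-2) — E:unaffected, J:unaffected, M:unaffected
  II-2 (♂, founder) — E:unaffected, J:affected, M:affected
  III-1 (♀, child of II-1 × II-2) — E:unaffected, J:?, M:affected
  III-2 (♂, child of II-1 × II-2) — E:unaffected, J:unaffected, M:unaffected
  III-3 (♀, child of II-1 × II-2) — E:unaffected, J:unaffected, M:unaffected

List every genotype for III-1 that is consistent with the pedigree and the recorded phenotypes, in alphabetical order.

III-1 ∈ {EE Jj mm, EE jj mm, Ee Jj mm, Ee jj mm}

E/I-1 un ·: EE|Ee
E/I-2 un ·: EE|Ee
E/II-1 un I-1×I-2: EE|Ee
E/II-2 un ·: EE|Ee
E/III-1 un II-1×II-2: EE|Ee
E/III-2 un II-1×II-2: EE|Ee
E/III-3 un II-1×II-2: EE|Ee
⇒ E over [I-1,I-2,II-1,II-2,III-1,III-2,III-3]: 84 consistent
J/I-1 un ·: JJ|Jj
J/I-2 un ·: JJ|Jj
J/II-1 un I-1×I-2: JJ|Jj
J/II-2 aff ·: jj
J/III-1 ? II-1×II-2: Jj|jj
J/III-2 un II-1×II-2: Jj
J/III-3 un II-1×II-2: Jj
⇒ J over [I-1,I-2,II-1,II-2,III-1,III-2,III-3]: 10 consistent
M/I-1 un ·: MM|Mm
M/I-2 ? ·: MM|Mm|mm
M/II-1 un I-1×I-2: Mm
M/II-2 aff ·: mm
M/III-1 aff II-1×II-2: mm
M/III-2 un II-1×II-2: Mm
M/III-3 un II-1×II-2: Mm
⇒ M over [I-1,I-2,II-1,II-2,III-1,III-2,III-3]: 5 consistent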